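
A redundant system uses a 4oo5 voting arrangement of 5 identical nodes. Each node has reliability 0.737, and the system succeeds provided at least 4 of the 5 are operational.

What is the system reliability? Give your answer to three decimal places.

R = Σ_{i=4}^{5} C(5,i) p^i (1−p)^{5−i} with p = 0.737
C(5,4)·0.737^4·0.263^1 = 0.38797
C(5,5)·0.737^5·0.263^0 = 0.21744
Sum = 0.605

0.605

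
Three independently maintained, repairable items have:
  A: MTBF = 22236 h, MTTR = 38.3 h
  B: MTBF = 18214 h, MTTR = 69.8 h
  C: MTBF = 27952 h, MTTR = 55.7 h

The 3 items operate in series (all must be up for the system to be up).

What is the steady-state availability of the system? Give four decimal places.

0.9925

A(A) = MTBF/(MTBF+MTTR) = 22236/(22236+38.3) = 0.998281
A(B) = MTBF/(MTBF+MTTR) = 18214/(18214+69.8) = 0.996182
A(C) = MTBF/(MTBF+MTTR) = 27952/(27952+55.7) = 0.998011
Series availability: 0.998281 × 0.996182 × 0.998011 = 0.9925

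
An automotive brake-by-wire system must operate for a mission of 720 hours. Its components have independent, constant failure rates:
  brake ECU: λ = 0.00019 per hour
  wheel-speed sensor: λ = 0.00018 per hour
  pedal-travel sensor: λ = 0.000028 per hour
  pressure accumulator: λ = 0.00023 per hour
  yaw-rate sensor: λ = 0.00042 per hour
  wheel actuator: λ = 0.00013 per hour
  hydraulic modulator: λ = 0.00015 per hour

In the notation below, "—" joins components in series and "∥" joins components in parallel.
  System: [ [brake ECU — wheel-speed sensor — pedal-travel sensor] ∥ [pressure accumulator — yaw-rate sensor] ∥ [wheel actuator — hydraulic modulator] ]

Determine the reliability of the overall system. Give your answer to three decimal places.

R(brake ECU) = exp(−0.00019 × 720) = 0.87214
R(wheel-speed sensor) = exp(−0.00018 × 720) = 0.87845
R(pedal-travel sensor) = exp(−0.000028 × 720) = 0.98004
R(pressure accumulator) = exp(−0.00023 × 720) = 0.84739
R(yaw-rate sensor) = exp(−0.00042 × 720) = 0.73904
R(wheel actuator) = exp(−0.00013 × 720) = 0.91065
R(hydraulic modulator) = exp(−0.00015 × 720) = 0.89763
Series (brake ECU, wheel-speed sensor, and pedal-travel sensor): 0.87214 × 0.87845 × 0.98004 = 0.75084
Series (pressure accumulator and yaw-rate sensor): 0.84739 × 0.73904 = 0.62626
Series (wheel actuator and hydraulic modulator): 0.91065 × 0.89763 = 0.81743
Parallel ([0.75084], [0.62626], and [0.81743]): 1 − (1 − 0.75084)(1 − 0.62626)(1 − 0.81743) = 0.983

0.983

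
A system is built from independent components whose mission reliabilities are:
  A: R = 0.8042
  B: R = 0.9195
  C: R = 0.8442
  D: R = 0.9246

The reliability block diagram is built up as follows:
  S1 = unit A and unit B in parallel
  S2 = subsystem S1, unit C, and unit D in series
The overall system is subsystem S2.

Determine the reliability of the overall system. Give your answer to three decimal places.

Parallel (A and B): 1 − (1 − 0.80420)(1 − 0.91950) = 0.98424
Series ([0.98424], C, and D): 0.98424 × 0.84420 × 0.92460 = 0.768

0.768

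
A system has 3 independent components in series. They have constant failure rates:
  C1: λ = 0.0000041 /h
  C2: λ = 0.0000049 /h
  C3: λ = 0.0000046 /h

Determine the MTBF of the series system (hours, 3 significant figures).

73500

Series of exponential components: λ_sys = Σ λ_i
λ_sys = 0.0000041 + 0.0000049 + 0.0000046 = 1.3600e-05 /h
MTBF = 1 / λ_sys = 73500 h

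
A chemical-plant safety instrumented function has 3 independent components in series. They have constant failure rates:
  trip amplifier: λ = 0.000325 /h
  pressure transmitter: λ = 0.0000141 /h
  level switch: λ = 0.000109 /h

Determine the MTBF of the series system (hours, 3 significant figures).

2230

Series of exponential components: λ_sys = Σ λ_i
λ_sys = 0.000325 + 0.0000141 + 0.000109 = 4.4810e-04 /h
MTBF = 1 / λ_sys = 2230 h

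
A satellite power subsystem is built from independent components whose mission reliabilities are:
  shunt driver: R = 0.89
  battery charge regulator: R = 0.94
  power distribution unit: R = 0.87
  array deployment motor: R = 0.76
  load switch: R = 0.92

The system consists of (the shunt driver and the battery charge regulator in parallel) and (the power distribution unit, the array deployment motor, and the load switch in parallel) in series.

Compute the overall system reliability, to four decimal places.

0.9909

Parallel (shunt driver and battery charge regulator): 1 − (1 − 0.890000)(1 − 0.940000) = 0.993400
Parallel (power distribution unit, array deployment motor, and load switch): 1 − (1 − 0.870000)(1 − 0.760000)(1 − 0.920000) = 0.997504
Series ([0.993400] and [0.997504]): 0.993400 × 0.997504 = 0.9909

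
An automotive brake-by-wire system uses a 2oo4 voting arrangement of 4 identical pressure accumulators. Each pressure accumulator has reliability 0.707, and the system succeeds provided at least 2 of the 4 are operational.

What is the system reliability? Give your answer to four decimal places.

R = Σ_{i=2}^{4} C(4,i) p^i (1−p)^{4−i} with p = 0.707
C(4,2)·0.707^2·0.293^2 = 0.257469
C(4,3)·0.707^3·0.293^1 = 0.414177
C(4,4)·0.707^4·0.293^0 = 0.249849
Sum = 0.9215

0.9215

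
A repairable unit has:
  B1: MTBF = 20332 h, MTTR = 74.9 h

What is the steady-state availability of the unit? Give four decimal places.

0.9963

A(B1) = MTBF/(MTBF+MTTR) = 20332/(20332+74.9) = 0.9963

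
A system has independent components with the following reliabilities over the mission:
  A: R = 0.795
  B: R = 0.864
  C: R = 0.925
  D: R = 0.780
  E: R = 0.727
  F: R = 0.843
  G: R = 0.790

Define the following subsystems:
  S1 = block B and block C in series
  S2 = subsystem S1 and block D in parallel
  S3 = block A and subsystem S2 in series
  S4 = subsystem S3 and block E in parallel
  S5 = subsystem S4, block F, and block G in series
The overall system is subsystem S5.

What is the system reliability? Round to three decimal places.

0.622

Series (B and C): 0.86400 × 0.92500 = 0.79920
Parallel ([0.79920] and D): 1 − (1 − 0.79920)(1 − 0.78000) = 0.95582
Series (A and [0.95582]): 0.79500 × 0.95582 = 0.75988
Parallel ([0.75988] and E): 1 − (1 − 0.75988)(1 − 0.72700) = 0.93445
Series ([0.93445], F, and G): 0.93445 × 0.84300 × 0.79000 = 0.622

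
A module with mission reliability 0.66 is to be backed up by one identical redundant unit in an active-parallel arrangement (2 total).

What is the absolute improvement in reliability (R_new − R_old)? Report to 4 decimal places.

0.2244

R_before = 0.66
R_after = 1 − (1 − 0.66)^2 = 0.8844
ΔR = 0.8844 − 0.66 = 0.2244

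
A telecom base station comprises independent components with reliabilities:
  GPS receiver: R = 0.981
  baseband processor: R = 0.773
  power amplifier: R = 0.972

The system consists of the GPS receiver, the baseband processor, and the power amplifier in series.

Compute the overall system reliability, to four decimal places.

0.7371

Series (GPS receiver, baseband processor, and power amplifier): 0.981000 × 0.773000 × 0.972000 = 0.7371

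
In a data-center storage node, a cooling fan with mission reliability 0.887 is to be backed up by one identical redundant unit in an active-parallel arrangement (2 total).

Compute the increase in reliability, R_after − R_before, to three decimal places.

R_before = 0.887
R_after = 1 − (1 − 0.887)^2 = 0.987
ΔR = 0.987 − 0.887 = 0.100

0.100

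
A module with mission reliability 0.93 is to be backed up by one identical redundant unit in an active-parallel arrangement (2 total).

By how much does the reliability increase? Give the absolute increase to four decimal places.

R_before = 0.93
R_after = 1 − (1 − 0.93)^2 = 0.9951
ΔR = 0.9951 − 0.93 = 0.0651

0.0651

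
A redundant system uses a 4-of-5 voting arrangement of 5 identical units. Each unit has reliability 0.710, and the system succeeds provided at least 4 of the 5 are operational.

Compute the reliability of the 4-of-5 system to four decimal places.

R = Σ_{i=4}^{5} C(5,i) p^i (1−p)^{5−i} with p = 0.710
C(5,4)·0.710^4·0.290^1 = 0.368469
C(5,5)·0.710^5·0.290^0 = 0.180423
Sum = 0.5489

0.5489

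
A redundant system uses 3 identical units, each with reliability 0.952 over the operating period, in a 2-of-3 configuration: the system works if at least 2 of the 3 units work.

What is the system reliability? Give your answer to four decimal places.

R = Σ_{i=2}^{3} C(3,i) p^i (1−p)^{3−i} with p = 0.952
C(3,2)·0.952^2·0.048^1 = 0.130508
C(3,3)·0.952^3·0.048^0 = 0.862801
Sum = 0.9933

0.9933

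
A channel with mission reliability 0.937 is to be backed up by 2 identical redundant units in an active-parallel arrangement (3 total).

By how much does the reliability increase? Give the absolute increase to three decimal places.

R_before = 0.937
R_after = 1 − (1 − 0.937)^3 = 1.000
ΔR = 1.000 − 0.937 = 0.063

0.063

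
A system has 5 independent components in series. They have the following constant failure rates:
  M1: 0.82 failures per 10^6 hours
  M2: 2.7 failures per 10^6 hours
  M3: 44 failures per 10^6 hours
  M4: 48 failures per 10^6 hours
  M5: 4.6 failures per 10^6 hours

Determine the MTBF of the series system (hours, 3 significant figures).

9990

Series of exponential components: λ_sys = Σ λ_i
λ_sys = 0.00000082 + 0.0000027 + 0.000044 + 0.000048 + 0.0000046 = 1.0012e-04 /h
MTBF = 1 / λ_sys = 9990 h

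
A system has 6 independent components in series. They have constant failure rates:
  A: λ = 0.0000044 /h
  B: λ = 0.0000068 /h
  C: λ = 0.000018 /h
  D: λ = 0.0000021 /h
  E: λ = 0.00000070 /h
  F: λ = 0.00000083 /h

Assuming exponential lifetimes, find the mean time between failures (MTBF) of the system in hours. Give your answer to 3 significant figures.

Series of exponential components: λ_sys = Σ λ_i
λ_sys = 0.0000044 + 0.0000068 + 0.000018 + 0.0000021 + 0.00000070 + 0.00000083 = 3.2830e-05 /h
MTBF = 1 / λ_sys = 30500 h

30500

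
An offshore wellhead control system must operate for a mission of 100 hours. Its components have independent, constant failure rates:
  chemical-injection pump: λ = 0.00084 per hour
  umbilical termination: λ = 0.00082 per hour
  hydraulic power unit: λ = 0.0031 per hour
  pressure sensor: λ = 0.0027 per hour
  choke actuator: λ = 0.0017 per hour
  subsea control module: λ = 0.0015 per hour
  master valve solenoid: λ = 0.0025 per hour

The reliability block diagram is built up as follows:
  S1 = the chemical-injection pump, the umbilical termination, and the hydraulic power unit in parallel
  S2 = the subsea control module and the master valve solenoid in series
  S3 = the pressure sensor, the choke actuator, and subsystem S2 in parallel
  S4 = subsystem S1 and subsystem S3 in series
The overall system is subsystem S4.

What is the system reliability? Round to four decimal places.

R(chemical-injection pump) = exp(−0.00084 × 100) = 0.919431
R(umbilical termination) = exp(−0.00082 × 100) = 0.921272
R(hydraulic power unit) = exp(−0.0031 × 100) = 0.733447
R(pressure sensor) = exp(−0.0027 × 100) = 0.763379
R(choke actuator) = exp(−0.0017 × 100) = 0.843665
R(subsea control module) = exp(−0.0015 × 100) = 0.860708
R(master valve solenoid) = exp(−0.0025 × 100) = 0.778801
Parallel (chemical-injection pump, umbilical termination, and hydraulic power unit): 1 − (1 − 0.919431)(1 − 0.921272)(1 − 0.733447) = 0.998309
Series (subsea control module and master valve solenoid): 0.860708 × 0.778801 = 0.670320
Parallel (pressure sensor, choke actuator, and [0.670320]): 1 − (1 − 0.763379)(1 − 0.843665)(1 − 0.670320) = 0.987804
Series ([0.998309] and [0.987804]): 0.998309 × 0.987804 = 0.9861

0.9861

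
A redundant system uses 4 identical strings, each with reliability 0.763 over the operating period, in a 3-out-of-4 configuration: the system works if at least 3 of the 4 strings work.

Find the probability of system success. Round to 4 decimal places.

0.7600

R = Σ_{i=3}^{4} C(4,i) p^i (1−p)^{4−i} with p = 0.763
C(4,3)·0.763^3·0.237^1 = 0.421097
C(4,4)·0.763^4·0.237^0 = 0.338921
Sum = 0.7600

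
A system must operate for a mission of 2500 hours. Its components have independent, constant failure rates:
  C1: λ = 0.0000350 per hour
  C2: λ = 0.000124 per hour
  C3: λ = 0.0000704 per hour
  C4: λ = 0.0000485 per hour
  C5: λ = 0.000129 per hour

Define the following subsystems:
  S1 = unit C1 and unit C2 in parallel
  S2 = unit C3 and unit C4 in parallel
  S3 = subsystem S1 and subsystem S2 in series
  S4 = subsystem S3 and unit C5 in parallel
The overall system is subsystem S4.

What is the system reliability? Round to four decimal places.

R(C1) = exp(−0.0000350 × 2500) = 0.916219
R(C2) = exp(−0.000124 × 2500) = 0.733447
R(C3) = exp(−0.0000704 × 2500) = 0.838618
R(C4) = exp(−0.0000485 × 2500) = 0.885812
R(C5) = exp(−0.000129 × 2500) = 0.724336
Parallel (C1 and C2): 1 − (1 − 0.916219)(1 − 0.733447) = 0.977668
Parallel (C3 and C4): 1 − (1 − 0.838618)(1 − 0.885812) = 0.981572
Series ([0.977668] and [0.981572]): 0.977668 × 0.981572 = 0.959652
Parallel ([0.959652] and C5): 1 − (1 − 0.959652)(1 − 0.724336) = 0.9889

0.9889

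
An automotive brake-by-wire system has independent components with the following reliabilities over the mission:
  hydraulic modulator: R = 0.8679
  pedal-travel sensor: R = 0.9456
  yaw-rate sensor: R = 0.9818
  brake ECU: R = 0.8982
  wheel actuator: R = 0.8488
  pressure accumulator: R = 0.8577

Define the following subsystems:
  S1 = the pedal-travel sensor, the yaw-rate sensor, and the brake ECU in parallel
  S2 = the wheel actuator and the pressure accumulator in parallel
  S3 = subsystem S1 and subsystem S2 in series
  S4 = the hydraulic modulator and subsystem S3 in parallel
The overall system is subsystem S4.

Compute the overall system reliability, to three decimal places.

0.997

Parallel (pedal-travel sensor, yaw-rate sensor, and brake ECU): 1 − (1 − 0.94560)(1 − 0.98180)(1 − 0.89820) = 0.99990
Parallel (wheel actuator and pressure accumulator): 1 − (1 − 0.84880)(1 − 0.85770) = 0.97848
Series ([0.99990] and [0.97848]): 0.99990 × 0.97848 = 0.97838
Parallel (hydraulic modulator and [0.97838]): 1 − (1 − 0.86790)(1 − 0.97838) = 0.997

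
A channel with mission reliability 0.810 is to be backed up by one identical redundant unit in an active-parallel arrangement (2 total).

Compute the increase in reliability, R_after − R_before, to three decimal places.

R_before = 0.810
R_after = 1 − (1 − 0.810)^2 = 0.964
ΔR = 0.964 − 0.810 = 0.154

0.154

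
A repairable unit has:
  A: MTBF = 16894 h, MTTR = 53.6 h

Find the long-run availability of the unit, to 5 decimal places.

0.99684

A(A) = MTBF/(MTBF+MTTR) = 16894/(16894+53.6) = 0.99684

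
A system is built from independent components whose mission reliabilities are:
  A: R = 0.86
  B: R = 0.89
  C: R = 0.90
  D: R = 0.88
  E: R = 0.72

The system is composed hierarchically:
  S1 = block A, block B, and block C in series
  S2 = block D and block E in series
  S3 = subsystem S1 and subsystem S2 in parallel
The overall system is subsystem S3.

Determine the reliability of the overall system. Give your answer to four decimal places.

0.8860

Series (A, B, and C): 0.860000 × 0.890000 × 0.900000 = 0.688860
Series (D and E): 0.880000 × 0.720000 = 0.633600
Parallel ([0.688860] and [0.633600]): 1 − (1 − 0.688860)(1 − 0.633600) = 0.8860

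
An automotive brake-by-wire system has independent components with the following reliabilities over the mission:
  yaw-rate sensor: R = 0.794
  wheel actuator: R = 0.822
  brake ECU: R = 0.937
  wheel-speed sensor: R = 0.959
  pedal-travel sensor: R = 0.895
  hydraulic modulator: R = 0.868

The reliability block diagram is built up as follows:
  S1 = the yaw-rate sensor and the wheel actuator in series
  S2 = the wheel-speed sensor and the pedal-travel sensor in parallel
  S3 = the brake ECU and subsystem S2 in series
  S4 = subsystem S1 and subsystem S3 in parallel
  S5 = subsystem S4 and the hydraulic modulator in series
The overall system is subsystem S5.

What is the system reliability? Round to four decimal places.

0.8478

Series (yaw-rate sensor and wheel actuator): 0.794000 × 0.822000 = 0.652668
Parallel (wheel-speed sensor and pedal-travel sensor): 1 − (1 − 0.959000)(1 − 0.895000) = 0.995695
Series (brake ECU and [0.995695]): 0.937000 × 0.995695 = 0.932966
Parallel ([0.652668] and [0.932966]): 1 − (1 − 0.652668)(1 − 0.932966) = 0.976717
Series ([0.976717] and hydraulic modulator): 0.976717 × 0.868000 = 0.8478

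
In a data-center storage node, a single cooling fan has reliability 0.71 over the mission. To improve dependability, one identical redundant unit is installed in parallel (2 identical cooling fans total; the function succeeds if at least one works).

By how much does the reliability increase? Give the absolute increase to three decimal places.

0.206

R_before = 0.71
R_after = 1 − (1 − 0.71)^2 = 0.916
ΔR = 0.916 − 0.71 = 0.206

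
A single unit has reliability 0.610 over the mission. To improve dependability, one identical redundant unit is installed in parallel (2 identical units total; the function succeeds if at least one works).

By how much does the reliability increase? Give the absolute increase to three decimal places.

0.238

R_before = 0.610
R_after = 1 − (1 − 0.610)^2 = 0.848
ΔR = 0.848 − 0.610 = 0.238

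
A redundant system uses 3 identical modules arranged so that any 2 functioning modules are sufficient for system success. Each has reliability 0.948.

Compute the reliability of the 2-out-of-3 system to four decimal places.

R = Σ_{i=2}^{3} C(3,i) p^i (1−p)^{3−i} with p = 0.948
C(3,2)·0.948^2·0.052^1 = 0.140198
C(3,3)·0.948^3·0.052^0 = 0.851971
Sum = 0.9922

0.9922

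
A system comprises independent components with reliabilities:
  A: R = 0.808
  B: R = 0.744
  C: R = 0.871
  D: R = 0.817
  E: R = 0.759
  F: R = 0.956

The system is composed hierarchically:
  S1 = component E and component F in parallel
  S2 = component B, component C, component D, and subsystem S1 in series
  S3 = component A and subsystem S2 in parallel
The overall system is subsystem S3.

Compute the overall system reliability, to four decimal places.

0.9086

Parallel (E and F): 1 − (1 − 0.759000)(1 − 0.956000) = 0.989396
Series (B, C, D, and [0.989396]): 0.744000 × 0.871000 × 0.817000 × 0.989396 = 0.523821
Parallel (A and [0.523821]): 1 − (1 − 0.808000)(1 − 0.523821) = 0.9086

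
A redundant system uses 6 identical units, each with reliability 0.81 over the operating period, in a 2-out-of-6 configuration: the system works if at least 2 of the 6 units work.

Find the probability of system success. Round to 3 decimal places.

0.999

R = Σ_{i=2}^{6} C(6,i) p^i (1−p)^{6−i} with p = 0.81
C(6,2)·0.81^2·0.19^4 = 0.01283
C(6,3)·0.81^3·0.19^3 = 0.07290
C(6,4)·0.81^4·0.19^2 = 0.23310
C(6,5)·0.81^5·0.19^1 = 0.39749
C(6,6)·0.81^6·0.19^0 = 0.28243
Sum = 0.999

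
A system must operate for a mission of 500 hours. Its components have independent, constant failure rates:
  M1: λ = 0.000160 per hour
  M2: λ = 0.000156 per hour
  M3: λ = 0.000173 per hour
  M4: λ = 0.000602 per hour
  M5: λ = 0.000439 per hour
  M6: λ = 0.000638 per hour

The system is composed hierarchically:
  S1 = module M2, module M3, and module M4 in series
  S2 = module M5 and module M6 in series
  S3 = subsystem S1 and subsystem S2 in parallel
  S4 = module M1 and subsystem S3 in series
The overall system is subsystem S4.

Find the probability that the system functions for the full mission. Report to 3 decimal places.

0.780

R(M1) = exp(−0.000160 × 500) = 0.92312
R(M2) = exp(−0.000156 × 500) = 0.92496
R(M3) = exp(−0.000173 × 500) = 0.91714
R(M4) = exp(−0.000602 × 500) = 0.74008
R(M5) = exp(−0.000439 × 500) = 0.80292
R(M6) = exp(−0.000638 × 500) = 0.72688
Series (M2, M3, and M4): 0.92496 × 0.91714 × 0.74008 = 0.62782
Series (M5 and M6): 0.80292 × 0.72688 = 0.58363
Parallel ([0.62782] and [0.58363]): 1 − (1 − 0.62782)(1 − 0.58363) = 0.84504
Series (M1 and [0.84504]): 0.92312 × 0.84504 = 0.780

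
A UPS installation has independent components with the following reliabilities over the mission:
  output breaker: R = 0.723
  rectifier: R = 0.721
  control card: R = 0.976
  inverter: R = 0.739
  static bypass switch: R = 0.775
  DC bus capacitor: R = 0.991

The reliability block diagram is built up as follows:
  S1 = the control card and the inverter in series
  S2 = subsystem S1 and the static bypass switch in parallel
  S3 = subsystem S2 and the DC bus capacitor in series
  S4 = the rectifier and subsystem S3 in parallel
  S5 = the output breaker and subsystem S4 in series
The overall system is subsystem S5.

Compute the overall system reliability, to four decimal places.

Series (control card and inverter): 0.976000 × 0.739000 = 0.721264
Parallel ([0.721264] and static bypass switch): 1 − (1 − 0.721264)(1 − 0.775000) = 0.937284
Series ([0.937284] and DC bus capacitor): 0.937284 × 0.991000 = 0.928848
Parallel (rectifier and [0.928848]): 1 − (1 − 0.721000)(1 − 0.928848) = 0.980149
Series (output breaker and [0.980149]): 0.723000 × 0.980149 = 0.7086

0.7086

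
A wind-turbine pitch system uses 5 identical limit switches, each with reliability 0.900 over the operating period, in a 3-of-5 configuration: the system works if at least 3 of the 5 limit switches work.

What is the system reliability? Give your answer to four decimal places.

0.9914

R = Σ_{i=3}^{5} C(5,i) p^i (1−p)^{5−i} with p = 0.900
C(5,3)·0.900^3·0.100^2 = 0.072900
C(5,4)·0.900^4·0.100^1 = 0.328050
C(5,5)·0.900^5·0.100^0 = 0.590490
Sum = 0.9914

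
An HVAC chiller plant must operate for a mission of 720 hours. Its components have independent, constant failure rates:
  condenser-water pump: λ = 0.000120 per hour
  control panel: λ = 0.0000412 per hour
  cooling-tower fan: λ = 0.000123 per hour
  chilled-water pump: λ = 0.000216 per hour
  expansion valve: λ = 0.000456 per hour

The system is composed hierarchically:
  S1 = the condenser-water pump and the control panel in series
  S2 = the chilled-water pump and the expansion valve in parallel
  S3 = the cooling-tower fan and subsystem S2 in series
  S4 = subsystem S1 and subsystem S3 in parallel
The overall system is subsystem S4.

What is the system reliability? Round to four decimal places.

R(condenser-water pump) = exp(−0.000120 × 720) = 0.917227
R(control panel) = exp(−0.0000412 × 720) = 0.970772
R(cooling-tower fan) = exp(−0.000123 × 720) = 0.915248
R(chilled-water pump) = exp(−0.000216 × 720) = 0.855970
R(expansion valve) = exp(−0.000456 × 720) = 0.720133
Series (condenser-water pump and control panel): 0.917227 × 0.970772 = 0.890418
Parallel (chilled-water pump and expansion valve): 1 − (1 − 0.855970)(1 − 0.720133) = 0.959691
Series (cooling-tower fan and [0.959691]): 0.915248 × 0.959691 = 0.878355
Parallel ([0.890418] and [0.878355]): 1 − (1 − 0.890418)(1 − 0.878355) = 0.9867

0.9867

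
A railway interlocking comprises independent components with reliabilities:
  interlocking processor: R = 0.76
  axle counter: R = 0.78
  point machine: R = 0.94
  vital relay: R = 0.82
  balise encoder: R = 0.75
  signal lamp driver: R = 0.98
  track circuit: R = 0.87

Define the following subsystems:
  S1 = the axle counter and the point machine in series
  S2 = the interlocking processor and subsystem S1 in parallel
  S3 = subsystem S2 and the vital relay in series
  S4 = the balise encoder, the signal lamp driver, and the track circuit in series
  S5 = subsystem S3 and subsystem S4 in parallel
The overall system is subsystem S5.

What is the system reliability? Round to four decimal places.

0.9162

Series (axle counter and point machine): 0.780000 × 0.940000 = 0.733200
Parallel (interlocking processor and [0.733200]): 1 − (1 − 0.760000)(1 − 0.733200) = 0.935968
Series ([0.935968] and vital relay): 0.935968 × 0.820000 = 0.767494
Series (balise encoder, signal lamp driver, and track circuit): 0.750000 × 0.980000 × 0.870000 = 0.639450
Parallel ([0.767494] and [0.639450]): 1 − (1 − 0.767494)(1 − 0.639450) = 0.9162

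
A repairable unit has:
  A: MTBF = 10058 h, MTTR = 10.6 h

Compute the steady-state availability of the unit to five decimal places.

A(A) = MTBF/(MTBF+MTTR) = 10058/(10058+10.6) = 0.99895

0.99895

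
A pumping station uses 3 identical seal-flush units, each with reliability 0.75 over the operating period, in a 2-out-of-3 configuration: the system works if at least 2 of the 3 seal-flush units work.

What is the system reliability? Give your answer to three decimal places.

0.844

R = Σ_{i=2}^{3} C(3,i) p^i (1−p)^{3−i} with p = 0.75
C(3,2)·0.75^2·0.25^1 = 0.42188
C(3,3)·0.75^3·0.25^0 = 0.42188
Sum = 0.844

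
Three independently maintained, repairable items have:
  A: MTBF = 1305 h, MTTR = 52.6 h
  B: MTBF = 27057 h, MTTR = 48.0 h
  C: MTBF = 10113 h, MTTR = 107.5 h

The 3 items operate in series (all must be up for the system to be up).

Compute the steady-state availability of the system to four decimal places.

0.9495

A(A) = MTBF/(MTBF+MTTR) = 1305/(1305+52.6) = 0.961255
A(B) = MTBF/(MTBF+MTTR) = 27057/(27057+48.0) = 0.998229
A(C) = MTBF/(MTBF+MTTR) = 10113/(10113+107.5) = 0.989482
Series availability: 0.961255 × 0.998229 × 0.989482 = 0.9495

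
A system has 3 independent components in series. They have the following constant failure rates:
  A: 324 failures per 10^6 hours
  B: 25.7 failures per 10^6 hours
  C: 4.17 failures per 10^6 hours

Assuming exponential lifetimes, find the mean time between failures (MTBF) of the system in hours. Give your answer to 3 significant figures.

2830

Series of exponential components: λ_sys = Σ λ_i
λ_sys = 0.000324 + 0.0000257 + 0.00000417 = 3.5387e-04 /h
MTBF = 1 / λ_sys = 2830 h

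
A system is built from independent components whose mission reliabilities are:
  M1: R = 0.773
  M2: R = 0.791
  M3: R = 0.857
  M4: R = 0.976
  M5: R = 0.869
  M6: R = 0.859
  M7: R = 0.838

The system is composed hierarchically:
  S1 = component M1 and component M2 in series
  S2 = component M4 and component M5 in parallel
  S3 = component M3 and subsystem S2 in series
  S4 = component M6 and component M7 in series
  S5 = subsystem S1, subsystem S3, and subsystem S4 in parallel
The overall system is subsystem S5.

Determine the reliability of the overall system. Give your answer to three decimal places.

Series (M1 and M2): 0.77300 × 0.79100 = 0.61144
Parallel (M4 and M5): 1 − (1 − 0.97600)(1 − 0.86900) = 0.99686
Series (M3 and [0.99686]): 0.85700 × 0.99686 = 0.85431
Series (M6 and M7): 0.85900 × 0.83800 = 0.71984
Parallel ([0.61144], [0.85431], and [0.71984]): 1 − (1 − 0.61144)(1 − 0.85431)(1 − 0.71984) = 0.984

0.984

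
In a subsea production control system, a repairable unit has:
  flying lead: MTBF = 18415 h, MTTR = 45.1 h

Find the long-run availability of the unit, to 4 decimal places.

0.9976

A(flying lead) = MTBF/(MTBF+MTTR) = 18415/(18415+45.1) = 0.9976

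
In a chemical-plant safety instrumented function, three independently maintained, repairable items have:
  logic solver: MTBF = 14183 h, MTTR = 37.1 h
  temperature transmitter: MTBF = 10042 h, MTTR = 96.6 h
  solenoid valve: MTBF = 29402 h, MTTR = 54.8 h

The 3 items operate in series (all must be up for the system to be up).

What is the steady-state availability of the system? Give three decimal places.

A(logic solver) = MTBF/(MTBF+MTTR) = 14183/(14183+37.1) = 0.997391
A(temperature transmitter) = MTBF/(MTBF+MTTR) = 10042/(10042+96.6) = 0.990472
A(solenoid valve) = MTBF/(MTBF+MTTR) = 29402/(29402+54.8) = 0.998140
Series availability: 0.997391 × 0.990472 × 0.998140 = 0.986

0.986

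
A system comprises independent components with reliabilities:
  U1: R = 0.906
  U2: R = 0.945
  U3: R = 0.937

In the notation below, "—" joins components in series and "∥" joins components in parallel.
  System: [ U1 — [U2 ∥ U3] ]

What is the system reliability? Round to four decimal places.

Parallel (U2 and U3): 1 − (1 − 0.945000)(1 − 0.937000) = 0.996535
Series (U1 and [0.996535]): 0.906000 × 0.996535 = 0.9029

0.9029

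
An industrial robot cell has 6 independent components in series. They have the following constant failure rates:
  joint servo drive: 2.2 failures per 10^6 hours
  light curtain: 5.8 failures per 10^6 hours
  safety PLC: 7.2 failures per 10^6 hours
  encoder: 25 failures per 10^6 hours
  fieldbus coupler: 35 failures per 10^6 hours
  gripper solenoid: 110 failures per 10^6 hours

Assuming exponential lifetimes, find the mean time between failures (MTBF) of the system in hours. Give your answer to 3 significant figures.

Series of exponential components: λ_sys = Σ λ_i
λ_sys = 0.0000022 + 0.0000058 + 0.0000072 + 0.000025 + 0.000035 + 0.00011 = 1.8520e-04 /h
MTBF = 1 / λ_sys = 5400 h

5400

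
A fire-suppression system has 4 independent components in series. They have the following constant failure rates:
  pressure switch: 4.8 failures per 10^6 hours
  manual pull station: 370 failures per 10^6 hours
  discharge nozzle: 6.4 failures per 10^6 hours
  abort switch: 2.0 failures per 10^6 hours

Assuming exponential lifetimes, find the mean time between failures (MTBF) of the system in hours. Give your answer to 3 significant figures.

2610

Series of exponential components: λ_sys = Σ λ_i
λ_sys = 0.0000048 + 0.00037 + 0.0000064 + 0.0000020 = 3.8320e-04 /h
MTBF = 1 / λ_sys = 2610 h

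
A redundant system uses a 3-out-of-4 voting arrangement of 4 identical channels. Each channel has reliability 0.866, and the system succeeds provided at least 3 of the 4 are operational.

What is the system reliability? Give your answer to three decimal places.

0.911

R = Σ_{i=3}^{4} C(4,i) p^i (1−p)^{4−i} with p = 0.866
C(4,3)·0.866^3·0.134^1 = 0.34811
C(4,4)·0.866^4·0.134^0 = 0.56243
Sum = 0.911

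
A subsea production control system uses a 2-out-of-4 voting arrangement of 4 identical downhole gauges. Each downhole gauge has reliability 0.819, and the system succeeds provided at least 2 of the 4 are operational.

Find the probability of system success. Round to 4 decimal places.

0.9795

R = Σ_{i=2}^{4} C(4,i) p^i (1−p)^{4−i} with p = 0.819
C(4,2)·0.819^2·0.181^2 = 0.131849
C(4,3)·0.819^3·0.181^1 = 0.397732
C(4,4)·0.819^4·0.181^0 = 0.449920
Sum = 0.9795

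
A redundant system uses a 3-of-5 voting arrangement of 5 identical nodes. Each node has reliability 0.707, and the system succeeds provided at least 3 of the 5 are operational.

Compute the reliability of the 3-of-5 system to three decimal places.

R = Σ_{i=3}^{5} C(5,i) p^i (1−p)^{5−i} with p = 0.707
C(5,3)·0.707^3·0.293^2 = 0.30338
C(5,4)·0.707^4·0.293^1 = 0.36603
C(5,5)·0.707^5·0.293^0 = 0.17664
Sum = 0.846

0.846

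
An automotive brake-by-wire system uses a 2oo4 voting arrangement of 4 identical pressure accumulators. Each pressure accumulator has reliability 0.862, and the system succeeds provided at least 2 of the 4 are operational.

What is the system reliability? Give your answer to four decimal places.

R = Σ_{i=2}^{4} C(4,i) p^i (1−p)^{4−i} with p = 0.862
C(4,2)·0.862^2·0.138^2 = 0.084903
C(4,3)·0.862^3·0.138^1 = 0.353558
C(4,4)·0.862^4·0.138^0 = 0.552114
Sum = 0.9906

0.9906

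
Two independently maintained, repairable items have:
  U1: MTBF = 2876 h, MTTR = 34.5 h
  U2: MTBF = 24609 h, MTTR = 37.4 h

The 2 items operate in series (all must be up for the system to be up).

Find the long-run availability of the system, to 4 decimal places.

0.9866

A(U1) = MTBF/(MTBF+MTTR) = 2876/(2876+34.5) = 0.988146
A(U2) = MTBF/(MTBF+MTTR) = 24609/(24609+37.4) = 0.998483
Series availability: 0.988146 × 0.998483 = 0.9866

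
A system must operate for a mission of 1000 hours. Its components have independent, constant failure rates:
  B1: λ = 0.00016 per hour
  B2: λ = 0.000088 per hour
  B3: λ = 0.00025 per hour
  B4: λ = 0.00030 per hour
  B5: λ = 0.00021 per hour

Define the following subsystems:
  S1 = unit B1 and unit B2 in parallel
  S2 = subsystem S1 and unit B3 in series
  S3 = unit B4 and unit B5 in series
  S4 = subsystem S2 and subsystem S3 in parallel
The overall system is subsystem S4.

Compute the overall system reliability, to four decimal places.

R(B1) = exp(−0.00016 × 1000) = 0.852144
R(B2) = exp(−0.000088 × 1000) = 0.915761
R(B3) = exp(−0.00025 × 1000) = 0.778801
R(B4) = exp(−0.00030 × 1000) = 0.740818
R(B5) = exp(−0.00021 × 1000) = 0.810584
Parallel (B1 and B2): 1 − (1 − 0.852144)(1 − 0.915761) = 0.987545
Series ([0.987545] and B3): 0.987545 × 0.778801 = 0.769101
Series (B4 and B5): 0.740818 × 0.810584 = 0.600495
Parallel ([0.769101] and [0.600495]): 1 − (1 − 0.769101)(1 − 0.600495) = 0.9078

0.9078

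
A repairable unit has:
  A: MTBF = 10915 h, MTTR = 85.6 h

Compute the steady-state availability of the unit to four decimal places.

0.9922

A(A) = MTBF/(MTBF+MTTR) = 10915/(10915+85.6) = 0.9922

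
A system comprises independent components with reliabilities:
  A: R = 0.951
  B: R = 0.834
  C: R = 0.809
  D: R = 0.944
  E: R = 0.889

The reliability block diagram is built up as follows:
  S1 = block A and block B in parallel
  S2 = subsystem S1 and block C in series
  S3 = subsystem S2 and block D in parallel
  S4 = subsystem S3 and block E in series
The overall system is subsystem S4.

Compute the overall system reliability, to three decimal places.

0.879

Parallel (A and B): 1 − (1 − 0.95100)(1 − 0.83400) = 0.99187
Series ([0.99187] and C): 0.99187 × 0.80900 = 0.80242
Parallel ([0.80242] and D): 1 − (1 − 0.80242)(1 − 0.94400) = 0.98894
Series ([0.98894] and E): 0.98894 × 0.88900 = 0.879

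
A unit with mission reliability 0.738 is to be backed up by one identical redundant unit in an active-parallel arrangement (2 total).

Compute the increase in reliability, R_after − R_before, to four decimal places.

R_before = 0.738
R_after = 1 − (1 − 0.738)^2 = 0.9314
ΔR = 0.9314 − 0.738 = 0.1934

0.1934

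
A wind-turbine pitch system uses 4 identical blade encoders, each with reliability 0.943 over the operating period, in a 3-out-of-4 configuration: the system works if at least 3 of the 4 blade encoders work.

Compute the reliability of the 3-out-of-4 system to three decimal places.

0.982

R = Σ_{i=3}^{4} C(4,i) p^i (1−p)^{4−i} with p = 0.943
C(4,3)·0.943^3·0.057^1 = 0.19119
C(4,4)·0.943^4·0.057^0 = 0.79076
Sum = 0.982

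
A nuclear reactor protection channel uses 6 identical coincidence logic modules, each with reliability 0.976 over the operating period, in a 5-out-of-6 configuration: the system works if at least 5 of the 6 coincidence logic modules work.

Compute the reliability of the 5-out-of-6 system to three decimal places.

R = Σ_{i=5}^{6} C(6,i) p^i (1−p)^{6−i} with p = 0.976
C(6,5)·0.976^5·0.024^1 = 0.12753
C(6,6)·0.976^6·0.024^0 = 0.86437
Sum = 0.992

0.992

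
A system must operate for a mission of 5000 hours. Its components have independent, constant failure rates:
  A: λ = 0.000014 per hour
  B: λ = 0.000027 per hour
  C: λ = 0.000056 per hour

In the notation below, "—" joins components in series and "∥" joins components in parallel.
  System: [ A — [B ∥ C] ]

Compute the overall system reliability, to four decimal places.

0.9036

R(A) = exp(−0.000014 × 5000) = 0.932394
R(B) = exp(−0.000027 × 5000) = 0.873716
R(C) = exp(−0.000056 × 5000) = 0.755784
Parallel (B and C): 1 − (1 − 0.873716)(1 − 0.755784) = 0.969159
Series (A and [0.969159]): 0.932394 × 0.969159 = 0.9036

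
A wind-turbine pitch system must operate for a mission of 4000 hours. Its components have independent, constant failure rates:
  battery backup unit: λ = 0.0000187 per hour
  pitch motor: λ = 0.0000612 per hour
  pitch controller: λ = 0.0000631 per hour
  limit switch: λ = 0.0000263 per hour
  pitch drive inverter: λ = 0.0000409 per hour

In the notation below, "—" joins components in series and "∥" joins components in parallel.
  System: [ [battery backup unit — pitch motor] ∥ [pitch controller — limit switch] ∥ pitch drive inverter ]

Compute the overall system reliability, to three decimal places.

0.988

R(battery backup unit) = exp(−0.0000187 × 4000) = 0.92793
R(pitch motor) = exp(−0.0000612 × 4000) = 0.78286
R(pitch controller) = exp(−0.0000631 × 4000) = 0.77693
R(limit switch) = exp(−0.0000263 × 4000) = 0.90014
R(pitch drive inverter) = exp(−0.0000409 × 4000) = 0.84908
Series (battery backup unit and pitch motor): 0.92793 × 0.78286 = 0.72644
Series (pitch controller and limit switch): 0.77693 × 0.90014 = 0.69935
Parallel ([0.72644], [0.69935], and pitch drive inverter): 1 − (1 − 0.72644)(1 − 0.69935)(1 − 0.84908) = 0.988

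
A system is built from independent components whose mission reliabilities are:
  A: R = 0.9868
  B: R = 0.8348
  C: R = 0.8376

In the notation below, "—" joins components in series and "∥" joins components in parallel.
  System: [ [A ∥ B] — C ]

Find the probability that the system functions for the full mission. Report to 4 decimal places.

0.8358

Parallel (A and B): 1 − (1 − 0.986800)(1 − 0.834800) = 0.997819
Series ([0.997819] and C): 0.997819 × 0.837600 = 0.8358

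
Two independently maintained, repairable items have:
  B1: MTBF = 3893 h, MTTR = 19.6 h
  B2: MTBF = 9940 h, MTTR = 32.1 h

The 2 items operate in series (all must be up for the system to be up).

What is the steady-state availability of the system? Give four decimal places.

A(B1) = MTBF/(MTBF+MTTR) = 3893/(3893+19.6) = 0.994991
A(B2) = MTBF/(MTBF+MTTR) = 9940/(9940+32.1) = 0.996781
Series availability: 0.994991 × 0.996781 = 0.9918

0.9918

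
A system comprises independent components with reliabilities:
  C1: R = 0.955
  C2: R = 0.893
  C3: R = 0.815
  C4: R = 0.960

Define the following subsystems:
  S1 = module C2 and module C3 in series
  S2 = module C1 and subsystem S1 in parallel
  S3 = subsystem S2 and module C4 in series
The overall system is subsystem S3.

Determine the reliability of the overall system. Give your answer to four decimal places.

0.9482

Series (C2 and C3): 0.893000 × 0.815000 = 0.727795
Parallel (C1 and [0.727795]): 1 − (1 − 0.955000)(1 − 0.727795) = 0.987751
Series ([0.987751] and C4): 0.987751 × 0.960000 = 0.9482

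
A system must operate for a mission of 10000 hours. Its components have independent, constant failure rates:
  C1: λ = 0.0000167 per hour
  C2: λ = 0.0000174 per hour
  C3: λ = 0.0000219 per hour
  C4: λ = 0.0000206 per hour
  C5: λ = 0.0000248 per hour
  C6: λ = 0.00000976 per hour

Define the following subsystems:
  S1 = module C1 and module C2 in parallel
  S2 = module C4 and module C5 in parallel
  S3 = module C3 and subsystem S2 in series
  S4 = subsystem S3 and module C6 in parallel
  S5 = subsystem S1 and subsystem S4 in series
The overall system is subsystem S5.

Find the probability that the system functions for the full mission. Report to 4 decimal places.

R(C1) = exp(−0.0000167 × 10000) = 0.846200
R(C2) = exp(−0.0000174 × 10000) = 0.840297
R(C3) = exp(−0.0000219 × 10000) = 0.803322
R(C4) = exp(−0.0000206 × 10000) = 0.813833
R(C5) = exp(−0.0000248 × 10000) = 0.780360
R(C6) = exp(−0.00000976 × 10000) = 0.907012
Parallel (C1 and C2): 1 − (1 − 0.846200)(1 − 0.840297) = 0.975438
Parallel (C4 and C5): 1 − (1 − 0.813833)(1 − 0.780360) = 0.959110
Series (C3 and [0.959110]): 0.803322 × 0.959110 = 0.770474
Parallel ([0.770474] and C6): 1 − (1 − 0.770474)(1 − 0.907012) = 0.978657
Series ([0.975438] and [0.978657]): 0.975438 × 0.978657 = 0.9546

0.9546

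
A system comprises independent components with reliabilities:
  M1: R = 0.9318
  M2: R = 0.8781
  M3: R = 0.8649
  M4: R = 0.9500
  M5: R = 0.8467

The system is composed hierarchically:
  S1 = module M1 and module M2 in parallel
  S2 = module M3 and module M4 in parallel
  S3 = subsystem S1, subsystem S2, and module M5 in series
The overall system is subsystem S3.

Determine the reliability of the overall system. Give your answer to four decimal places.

Parallel (M1 and M2): 1 − (1 − 0.931800)(1 − 0.878100) = 0.991686
Parallel (M3 and M4): 1 − (1 − 0.864900)(1 − 0.950000) = 0.993245
Series ([0.991686], [0.993245], and M5): 0.991686 × 0.993245 × 0.846700 = 0.8340

0.8340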